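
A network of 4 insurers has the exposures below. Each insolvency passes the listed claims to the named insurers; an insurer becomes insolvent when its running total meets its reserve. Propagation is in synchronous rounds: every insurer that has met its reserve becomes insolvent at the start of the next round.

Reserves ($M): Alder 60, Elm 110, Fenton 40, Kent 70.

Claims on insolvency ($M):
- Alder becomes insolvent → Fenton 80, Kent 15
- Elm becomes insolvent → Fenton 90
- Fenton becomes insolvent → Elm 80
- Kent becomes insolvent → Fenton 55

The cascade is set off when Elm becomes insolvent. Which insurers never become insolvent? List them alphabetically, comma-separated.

Round 1 — Elm becomes insolvent (initial).
  Fenton: +90 → 90 ≥ 40
Round 2 — Fenton becomes insolvent.
No further insolvencies.

Alder, Kent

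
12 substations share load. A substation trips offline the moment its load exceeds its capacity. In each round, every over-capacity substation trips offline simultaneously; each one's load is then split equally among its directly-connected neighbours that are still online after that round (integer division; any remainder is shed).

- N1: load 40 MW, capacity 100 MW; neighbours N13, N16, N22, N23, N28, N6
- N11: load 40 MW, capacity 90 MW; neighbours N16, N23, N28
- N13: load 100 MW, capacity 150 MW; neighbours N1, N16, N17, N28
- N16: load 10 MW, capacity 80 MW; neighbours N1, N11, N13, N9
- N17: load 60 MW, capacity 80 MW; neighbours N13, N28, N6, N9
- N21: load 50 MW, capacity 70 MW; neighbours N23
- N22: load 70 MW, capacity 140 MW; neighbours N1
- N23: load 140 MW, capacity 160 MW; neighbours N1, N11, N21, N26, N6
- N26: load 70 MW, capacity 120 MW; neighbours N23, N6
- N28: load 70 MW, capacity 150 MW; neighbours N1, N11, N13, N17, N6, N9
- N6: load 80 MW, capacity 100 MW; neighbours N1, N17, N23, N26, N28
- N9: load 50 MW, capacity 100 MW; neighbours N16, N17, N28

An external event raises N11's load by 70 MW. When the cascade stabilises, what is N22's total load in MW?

98

Round 1 — N11 at 110 > 90. N11 trips offline.
  N11 sheds 110 MW to N16, N23, N28: 36 each (2 lost).
    N16: 10+36 = 46 ≤ 80
    N23: 140+36 = 176 > 160
    N28: 70+36 = 106 ≤ 150
Round 2 — N23 trips offline.
  N23 sheds 176 MW to N1, N21, N26, N6: 44 each.
    N1: 40+44 = 84 ≤ 100
    N21: 50+44 = 94 > 70
    N26: 70+44 = 114 ≤ 120
    N6: 80+44 = 124 > 100
Round 3 — N21, N6 trip offline.
  N21 sheds 94 MW: no online neighbours, lost.
  N6 sheds 124 MW to N1, N17, N26, N28: 31 each.
    N1: 84+31 = 115 > 100
    N17: 60+31 = 91 > 80
    N26: 114+31 = 145 > 120
    N28: 106+31 = 137 ≤ 150
Round 4 — N1, N17, N26 trip offline.
  N1 sheds 115 MW to N13, N16, N22, N28: 28 each (3 lost).
    N13: 100+28 = 128 ≤ 150
    N16: 46+28 = 74 ≤ 80
    N22: 70+28 = 98 ≤ 140
    N28: 137+28 = 165 > 150
  N17 sheds 91 MW to N13, N28, N9: 30 each (1 lost).
    N13: 128+30 = 158 > 150
    N28: 165+30 = 195 > 150
    N9: 50+30 = 80 ≤ 100
  N26 sheds 145 MW: no online neighbours, lost.
Round 5 — N13, N28 trip offline.
  N13 sheds 158 MW to N16: 158 each.
    N16: 74+158 = 232 > 80
  N28 sheds 195 MW to N9: 195 each.
    N9: 80+195 = 275 > 100
Round 6 — N16, N9 trip offline.
  N16 sheds 232 MW: no online neighbours, lost.
  N9 sheds 275 MW: no online neighbours, lost.
No further trips.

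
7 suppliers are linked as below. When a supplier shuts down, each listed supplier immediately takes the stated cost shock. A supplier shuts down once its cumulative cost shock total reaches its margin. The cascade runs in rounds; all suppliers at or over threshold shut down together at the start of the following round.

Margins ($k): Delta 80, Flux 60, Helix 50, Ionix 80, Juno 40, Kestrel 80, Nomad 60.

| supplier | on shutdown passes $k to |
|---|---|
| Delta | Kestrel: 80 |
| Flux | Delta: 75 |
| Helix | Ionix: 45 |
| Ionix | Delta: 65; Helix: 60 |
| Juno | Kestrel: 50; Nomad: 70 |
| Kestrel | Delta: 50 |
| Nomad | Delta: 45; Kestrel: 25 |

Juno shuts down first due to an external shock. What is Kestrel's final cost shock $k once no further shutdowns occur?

Round 1 — Juno shuts down (initial).
  Kestrel: +50 → 50 < 80
  Nomad: +70 → 70 ≥ 60
Round 2 — Nomad shuts down.
  Delta: +45 → 45 < 80
  Kestrel: +25 → 75 < 80
No further shutdowns.

75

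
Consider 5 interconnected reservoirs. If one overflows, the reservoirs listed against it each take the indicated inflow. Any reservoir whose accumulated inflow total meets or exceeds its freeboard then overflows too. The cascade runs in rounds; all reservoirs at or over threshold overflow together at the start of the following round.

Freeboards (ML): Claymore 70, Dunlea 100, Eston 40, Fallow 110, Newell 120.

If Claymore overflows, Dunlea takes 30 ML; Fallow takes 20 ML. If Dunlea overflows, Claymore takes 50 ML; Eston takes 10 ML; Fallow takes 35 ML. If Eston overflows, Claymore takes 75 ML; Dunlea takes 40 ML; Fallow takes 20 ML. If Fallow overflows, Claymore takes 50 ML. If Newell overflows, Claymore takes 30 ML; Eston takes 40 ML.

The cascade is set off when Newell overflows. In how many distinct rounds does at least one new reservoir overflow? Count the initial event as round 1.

3

Round 1 — Newell overflows (initial).
  Claymore: +30 → 30 < 70
  Eston: +40 → 40 ≥ 40
Round 2 — Eston overflows.
  Claymore: +75 → 105 ≥ 70
  Dunlea: +40 → 40 < 100
  Fallow: +20 → 20 < 110
Round 3 — Claymore overflows.
  Dunlea: +30 → 70 < 100
  Fallow: +20 → 40 < 110
No further overflows.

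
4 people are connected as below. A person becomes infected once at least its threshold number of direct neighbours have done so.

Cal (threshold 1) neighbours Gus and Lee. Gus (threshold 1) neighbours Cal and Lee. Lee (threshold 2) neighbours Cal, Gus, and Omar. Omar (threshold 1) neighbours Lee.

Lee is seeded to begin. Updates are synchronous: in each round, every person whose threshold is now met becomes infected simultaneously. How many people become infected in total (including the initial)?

Round 1 — Lee becomes infected (initial).
Round 2 — checking thresholds:
  Cal: 1 of 2 neighbours ≥ 1, becomes infected.
  Gus: 1 of 2 neighbours ≥ 1, becomes infected.
  Omar: 1 of 1 neighbours ≥ 1, becomes infected.
Round 3 — no new infections; cascade stops.

4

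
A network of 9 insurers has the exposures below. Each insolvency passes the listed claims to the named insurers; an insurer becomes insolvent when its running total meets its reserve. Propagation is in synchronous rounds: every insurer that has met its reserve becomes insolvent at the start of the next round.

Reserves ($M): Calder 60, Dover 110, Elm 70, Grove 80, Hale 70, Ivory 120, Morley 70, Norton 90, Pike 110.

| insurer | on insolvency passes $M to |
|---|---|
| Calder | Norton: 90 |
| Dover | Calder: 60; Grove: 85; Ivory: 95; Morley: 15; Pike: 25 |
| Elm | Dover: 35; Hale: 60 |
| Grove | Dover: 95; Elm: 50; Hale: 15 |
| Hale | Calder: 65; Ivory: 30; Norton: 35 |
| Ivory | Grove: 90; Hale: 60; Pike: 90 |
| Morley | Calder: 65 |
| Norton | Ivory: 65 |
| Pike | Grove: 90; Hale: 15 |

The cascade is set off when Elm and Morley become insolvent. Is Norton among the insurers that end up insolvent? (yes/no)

Round 1 — Elm, Morley become insolvent (initial).
  Calder: +65 → 65 ≥ 60
  Dover: +35 → 35 < 110
  Hale: +60 → 60 < 70
Round 2 — Calder becomes insolvent.
  Norton: +90 → 90 ≥ 90
Round 3 — Norton becomes insolvent.
  Ivory: +65 → 65 < 120
No further insolvencies.

yes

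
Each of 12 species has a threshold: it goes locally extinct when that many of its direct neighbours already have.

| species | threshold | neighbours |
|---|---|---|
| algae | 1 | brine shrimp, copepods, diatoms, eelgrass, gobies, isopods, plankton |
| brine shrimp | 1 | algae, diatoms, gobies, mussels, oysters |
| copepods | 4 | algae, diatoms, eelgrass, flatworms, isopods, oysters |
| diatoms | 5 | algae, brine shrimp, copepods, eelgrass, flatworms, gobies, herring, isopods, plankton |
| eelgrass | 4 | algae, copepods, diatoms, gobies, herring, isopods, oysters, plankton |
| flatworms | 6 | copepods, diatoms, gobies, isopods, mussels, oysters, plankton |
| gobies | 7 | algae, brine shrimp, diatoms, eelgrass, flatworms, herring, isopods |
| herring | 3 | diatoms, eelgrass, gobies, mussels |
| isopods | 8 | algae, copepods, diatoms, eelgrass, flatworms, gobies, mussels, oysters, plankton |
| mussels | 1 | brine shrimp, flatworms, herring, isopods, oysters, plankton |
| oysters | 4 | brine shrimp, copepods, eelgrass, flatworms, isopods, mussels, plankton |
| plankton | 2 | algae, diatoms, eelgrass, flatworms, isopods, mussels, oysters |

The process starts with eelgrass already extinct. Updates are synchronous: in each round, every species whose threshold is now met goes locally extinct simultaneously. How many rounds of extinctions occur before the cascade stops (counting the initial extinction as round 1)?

5

Round 1 — eelgrass goes locally extinct (initial).
Round 2 — checking thresholds:
  algae: 1 of 7 neighbours ≥ 1, goes locally extinct.
  copepods: 1 of 6 neighbours < 4, not yet.
  diatoms: 1 of 9 neighbours < 5, not yet.
  gobies: 1 of 7 neighbours < 7, not yet.
  herring: 1 of 4 neighbours < 3, not yet.
  isopods: 1 of 9 neighbours < 8, not yet.
  oysters: 1 of 7 neighbours < 4, not yet.
  plankton: 1 of 7 neighbours < 2, not yet.
Round 3 — checking thresholds:
  brine shrimp: 1 of 5 neighbours ≥ 1, goes locally extinct.
  copepods: 2 of 6 neighbours < 4, not yet.
  diatoms: 2 of 9 neighbours < 5, not yet.
  gobies: 2 of 7 neighbours < 7, not yet.
  herring: 1 of 4 neighbours < 3, not yet.
  isopods: 2 of 9 neighbours < 8, not yet.
  oysters: 1 of 7 neighbours < 4, not yet.
  plankton: 2 of 7 neighbours ≥ 2, goes locally extinct.
Round 4 — checking thresholds:
  copepods: 2 of 6 neighbours < 4, not yet.
  diatoms: 4 of 9 neighbours < 5, not yet.
  flatworms: 1 of 7 neighbours < 6, not yet.
  gobies: 3 of 7 neighbours < 7, not yet.
  herring: 1 of 4 neighbours < 3, not yet.
  isopods: 3 of 9 neighbours < 8, not yet.
  mussels: 2 of 6 neighbours ≥ 1, goes locally extinct.
  oysters: 3 of 7 neighbours < 4, not yet.
Round 5 — checking thresholds:
  copepods: 2 of 6 neighbours < 4, not yet.
  diatoms: 4 of 9 neighbours < 5, not yet.
  flatworms: 2 of 7 neighbours < 6, not yet.
  gobies: 3 of 7 neighbours < 7, not yet.
  herring: 2 of 4 neighbours < 3, not yet.
  isopods: 4 of 9 neighbours < 8, not yet.
  oysters: 4 of 7 neighbours ≥ 4, goes locally extinct.
Round 6 — no new extinctions; cascade stops.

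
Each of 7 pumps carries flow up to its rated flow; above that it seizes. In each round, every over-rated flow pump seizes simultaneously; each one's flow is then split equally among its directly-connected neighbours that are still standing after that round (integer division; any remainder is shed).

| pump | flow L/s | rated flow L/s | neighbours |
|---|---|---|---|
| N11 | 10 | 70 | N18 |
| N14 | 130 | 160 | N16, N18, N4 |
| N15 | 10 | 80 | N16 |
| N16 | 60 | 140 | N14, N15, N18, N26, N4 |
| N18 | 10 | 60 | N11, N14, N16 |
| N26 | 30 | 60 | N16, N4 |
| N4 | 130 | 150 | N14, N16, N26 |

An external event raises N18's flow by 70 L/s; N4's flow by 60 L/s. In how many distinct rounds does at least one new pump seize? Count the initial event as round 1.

Round 1 — N18 at 80 > 60; N4 at 190 > 150. N18, N4 seize.
  N18 sheds 80 L/s to N11, N14, N16: 26 each (2 lost).
    N11: 10+26 = 36 ≤ 70
    N14: 130+26 = 156 ≤ 160
    N16: 60+26 = 86 ≤ 140
  N4 sheds 190 L/s to N14, N16, N26: 63 each (1 lost).
    N14: 156+63 = 219 > 160
    N16: 86+63 = 149 > 140
    N26: 30+63 = 93 > 60
Round 2 — N14, N16, N26 seize.
  N14 sheds 219 L/s: no online neighbours, lost.
  N16 sheds 149 L/s to N15: 149 each.
    N15: 10+149 = 159 > 80
  N26 sheds 93 L/s: no online neighbours, lost.
Round 3 — N15 seizes.
  N15 sheds 159 L/s: no online neighbours, lost.
No further seizures.

3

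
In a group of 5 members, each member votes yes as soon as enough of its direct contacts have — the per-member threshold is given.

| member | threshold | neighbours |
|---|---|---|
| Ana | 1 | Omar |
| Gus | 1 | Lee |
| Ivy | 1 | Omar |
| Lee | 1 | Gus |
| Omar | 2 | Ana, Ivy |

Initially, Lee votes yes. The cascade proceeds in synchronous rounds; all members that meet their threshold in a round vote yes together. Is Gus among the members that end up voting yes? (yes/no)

yes

Round 1 — Lee votes yes (initial).
Round 2 — checking thresholds:
  Gus: 1 of 1 neighbours ≥ 1, votes yes.
Round 3 — no new yes votes; cascade stops.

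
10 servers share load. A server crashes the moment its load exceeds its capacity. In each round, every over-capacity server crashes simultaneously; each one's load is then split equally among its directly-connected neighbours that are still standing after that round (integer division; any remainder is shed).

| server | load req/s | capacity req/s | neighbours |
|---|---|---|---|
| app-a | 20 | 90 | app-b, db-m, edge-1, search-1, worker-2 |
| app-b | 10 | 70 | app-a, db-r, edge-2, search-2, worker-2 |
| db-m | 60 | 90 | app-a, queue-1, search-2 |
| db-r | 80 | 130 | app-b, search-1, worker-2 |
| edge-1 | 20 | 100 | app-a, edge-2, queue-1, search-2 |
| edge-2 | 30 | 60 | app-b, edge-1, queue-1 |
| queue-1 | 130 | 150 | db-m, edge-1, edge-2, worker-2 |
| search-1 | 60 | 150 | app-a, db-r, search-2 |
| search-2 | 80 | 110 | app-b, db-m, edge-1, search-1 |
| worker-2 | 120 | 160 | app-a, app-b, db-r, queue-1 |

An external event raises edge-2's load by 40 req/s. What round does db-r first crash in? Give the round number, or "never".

Round 1 — edge-2 at 70 > 60. edge-2 crashes.
  edge-2 sheds 70 req/s to app-b, edge-1, queue-1: 23 each (1 lost).
    app-b: 10+23 = 33 ≤ 70
    edge-1: 20+23 = 43 ≤ 100
    queue-1: 130+23 = 153 > 150
Round 2 — queue-1 crashes.
  queue-1 sheds 153 req/s to db-m, edge-1, worker-2: 51 each.
    db-m: 60+51 = 111 > 90
    edge-1: 43+51 = 94 ≤ 100
    worker-2: 120+51 = 171 > 160
Round 3 — db-m, worker-2 crash.
  db-m sheds 111 req/s to app-a, search-2: 55 each (1 lost).
    app-a: 20+55 = 75 ≤ 90
    search-2: 80+55 = 135 > 110
  worker-2 sheds 171 req/s to app-a, app-b, db-r: 57 each.
    app-a: 75+57 = 132 > 90
    app-b: 33+57 = 90 > 70
    db-r: 80+57 = 137 > 130
Round 4 — app-a, app-b, db-r, search-2 crash.
  app-a sheds 132 req/s to edge-1, search-1: 66 each.
    edge-1: 94+66 = 160 > 100
    search-1: 60+66 = 126 ≤ 150
  app-b sheds 90 req/s: no online neighbours, lost.
  db-r sheds 137 req/s to search-1: 137 each.
    search-1: 126+137 = 263 > 150
  search-2 sheds 135 req/s to edge-1, search-1: 67 each (1 lost).
    edge-1: 160+67 = 227 > 100
    search-1: 263+67 = 330 > 150
Round 5 — edge-1, search-1 crash.
  edge-1 sheds 227 req/s: no online neighbours, lost.
  search-1 sheds 330 req/s: no online neighbours, lost.
No further crashes.

4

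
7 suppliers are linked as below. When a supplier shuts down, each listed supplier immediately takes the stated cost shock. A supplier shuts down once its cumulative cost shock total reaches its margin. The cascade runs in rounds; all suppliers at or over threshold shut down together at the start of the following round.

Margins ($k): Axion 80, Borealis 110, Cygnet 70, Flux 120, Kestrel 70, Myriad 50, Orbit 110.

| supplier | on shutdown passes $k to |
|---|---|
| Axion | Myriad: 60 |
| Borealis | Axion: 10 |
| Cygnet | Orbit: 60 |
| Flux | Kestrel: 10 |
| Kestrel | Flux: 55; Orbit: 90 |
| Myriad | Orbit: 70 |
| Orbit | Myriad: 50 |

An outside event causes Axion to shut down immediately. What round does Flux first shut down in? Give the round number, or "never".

Round 1 — Axion shuts down (initial).
  Myriad: +60 → 60 ≥ 50
Round 2 — Myriad shuts down.
  Orbit: +70 → 70 < 110
No further shutdowns.

never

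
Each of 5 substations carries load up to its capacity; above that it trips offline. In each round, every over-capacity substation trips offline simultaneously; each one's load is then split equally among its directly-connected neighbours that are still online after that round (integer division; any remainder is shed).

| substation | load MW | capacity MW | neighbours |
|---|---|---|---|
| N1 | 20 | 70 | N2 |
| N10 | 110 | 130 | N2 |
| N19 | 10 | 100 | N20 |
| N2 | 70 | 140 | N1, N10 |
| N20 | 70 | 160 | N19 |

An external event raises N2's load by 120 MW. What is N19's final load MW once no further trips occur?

Round 1 — N2 at 190 > 140. N2 trips offline.
  N2 sheds 190 MW to N1, N10: 95 each.
    N1: 20+95 = 115 > 70
    N10: 110+95 = 205 > 130
Round 2 — N1, N10 trip offline.
  N1 sheds 115 MW: no online neighbours, lost.
  N10 sheds 205 MW: no online neighbours, lost.
No further trips.

10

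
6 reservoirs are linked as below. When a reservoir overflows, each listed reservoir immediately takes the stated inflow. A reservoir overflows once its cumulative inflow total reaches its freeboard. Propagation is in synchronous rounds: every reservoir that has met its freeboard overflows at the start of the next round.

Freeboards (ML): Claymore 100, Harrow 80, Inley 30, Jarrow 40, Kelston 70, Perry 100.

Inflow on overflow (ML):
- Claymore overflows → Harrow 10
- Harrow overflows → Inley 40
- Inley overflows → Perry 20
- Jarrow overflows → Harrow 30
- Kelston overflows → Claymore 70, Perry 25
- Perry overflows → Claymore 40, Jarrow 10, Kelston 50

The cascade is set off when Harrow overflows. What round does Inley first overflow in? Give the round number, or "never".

Round 1 — Harrow overflows (initial).
  Inley: +40 → 40 ≥ 30
Round 2 — Inley overflows.
  Perry: +20 → 20 < 100
No further overflows.

2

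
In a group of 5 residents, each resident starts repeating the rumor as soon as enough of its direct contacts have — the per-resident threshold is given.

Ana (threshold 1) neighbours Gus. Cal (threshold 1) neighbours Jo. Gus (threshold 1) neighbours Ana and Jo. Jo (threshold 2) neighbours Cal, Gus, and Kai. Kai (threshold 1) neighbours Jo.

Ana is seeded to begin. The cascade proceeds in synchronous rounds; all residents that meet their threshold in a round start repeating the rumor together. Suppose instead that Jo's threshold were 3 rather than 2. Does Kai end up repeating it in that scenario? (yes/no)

With Jo's threshold at 3:
Round 1 — Ana starts repeating the rumor (initial).
Round 2 — checking thresholds:
  Gus: 1 of 2 neighbours ≥ 1, starts repeating the rumor.
Round 3 — no new spreads; cascade stops.

no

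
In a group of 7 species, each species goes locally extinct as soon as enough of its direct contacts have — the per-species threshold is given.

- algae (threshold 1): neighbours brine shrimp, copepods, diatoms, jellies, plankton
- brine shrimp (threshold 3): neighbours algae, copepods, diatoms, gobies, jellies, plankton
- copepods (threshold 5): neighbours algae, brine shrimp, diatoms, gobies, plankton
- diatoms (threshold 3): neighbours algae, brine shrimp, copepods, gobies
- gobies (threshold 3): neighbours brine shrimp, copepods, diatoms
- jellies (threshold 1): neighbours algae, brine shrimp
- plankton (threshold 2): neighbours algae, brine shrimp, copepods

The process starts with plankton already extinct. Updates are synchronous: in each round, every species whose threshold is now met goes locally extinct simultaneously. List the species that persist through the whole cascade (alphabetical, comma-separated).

Round 1 — plankton goes locally extinct (initial).
Round 2 — checking thresholds:
  algae: 1 of 5 neighbours ≥ 1, goes locally extinct.
  brine shrimp: 1 of 6 neighbours < 3, not yet.
  copepods: 1 of 5 neighbours < 5, not yet.
Round 3 — checking thresholds:
  brine shrimp: 2 of 6 neighbours < 3, not yet.
  copepods: 2 of 5 neighbours < 5, not yet.
  diatoms: 1 of 4 neighbours < 3, not yet.
  jellies: 1 of 2 neighbours ≥ 1, goes locally extinct.
Round 4 — checking thresholds:
  brine shrimp: 3 of 6 neighbours ≥ 3, goes locally extinct.
  copepods: 2 of 5 neighbours < 5, not yet.
  diatoms: 1 of 4 neighbours < 3, not yet.
Round 5 — no new extinctions; cascade stops.

copepods, diatoms, gobies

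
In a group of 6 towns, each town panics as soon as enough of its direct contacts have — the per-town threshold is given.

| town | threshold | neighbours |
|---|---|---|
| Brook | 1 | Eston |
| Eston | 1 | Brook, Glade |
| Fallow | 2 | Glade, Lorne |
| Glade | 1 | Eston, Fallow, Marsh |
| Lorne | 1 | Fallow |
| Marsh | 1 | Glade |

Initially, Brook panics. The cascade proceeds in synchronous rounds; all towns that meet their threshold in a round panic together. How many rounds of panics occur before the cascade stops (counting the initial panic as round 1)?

Round 1 — Brook panics (initial).
Round 2 — checking thresholds:
  Eston: 1 of 2 neighbours ≥ 1, panics.
Round 3 — checking thresholds:
  Glade: 1 of 3 neighbours ≥ 1, panics.
Round 4 — checking thresholds:
  Fallow: 1 of 2 neighbours < 2, not yet.
  Marsh: 1 of 1 neighbours ≥ 1, panics.
Round 5 — no new panics; cascade stops.

4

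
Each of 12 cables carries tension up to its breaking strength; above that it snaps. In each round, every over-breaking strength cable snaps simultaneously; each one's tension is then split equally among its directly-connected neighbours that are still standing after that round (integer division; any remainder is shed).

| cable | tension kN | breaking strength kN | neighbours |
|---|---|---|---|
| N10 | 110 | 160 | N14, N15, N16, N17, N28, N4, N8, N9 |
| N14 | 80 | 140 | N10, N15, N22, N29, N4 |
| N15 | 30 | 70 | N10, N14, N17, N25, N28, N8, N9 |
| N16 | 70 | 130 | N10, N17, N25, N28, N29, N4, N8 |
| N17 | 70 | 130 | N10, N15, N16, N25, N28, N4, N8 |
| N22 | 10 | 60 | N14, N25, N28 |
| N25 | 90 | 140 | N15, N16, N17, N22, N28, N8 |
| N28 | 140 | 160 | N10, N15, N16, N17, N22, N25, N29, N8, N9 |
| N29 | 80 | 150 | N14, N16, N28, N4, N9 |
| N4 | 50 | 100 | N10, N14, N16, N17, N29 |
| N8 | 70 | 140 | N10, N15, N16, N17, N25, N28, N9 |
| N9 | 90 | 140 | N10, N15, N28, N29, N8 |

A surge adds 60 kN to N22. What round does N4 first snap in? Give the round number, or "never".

Round 1 — N22 at 70 > 60. N22 snaps.
  N22 sheds 70 kN to N14, N25, N28: 23 each (1 lost).
    N14: 80+23 = 103 ≤ 140
    N25: 90+23 = 113 ≤ 140
    N28: 140+23 = 163 > 160
Round 2 — N28 snaps.
  N28 sheds 163 kN to N10, N15, N16, N17, N25, N29, N8, N9: 20 each (3 lost).
    N10: 110+20 = 130 ≤ 160
    N15: 30+20 = 50 ≤ 70
    N16: 70+20 = 90 ≤ 130
    N17: 70+20 = 90 ≤ 130
    N25: 113+20 = 133 ≤ 140
    N29: 80+20 = 100 ≤ 150
    N8: 70+20 = 90 ≤ 140
    N9: 90+20 = 110 ≤ 140
No further breaks.

never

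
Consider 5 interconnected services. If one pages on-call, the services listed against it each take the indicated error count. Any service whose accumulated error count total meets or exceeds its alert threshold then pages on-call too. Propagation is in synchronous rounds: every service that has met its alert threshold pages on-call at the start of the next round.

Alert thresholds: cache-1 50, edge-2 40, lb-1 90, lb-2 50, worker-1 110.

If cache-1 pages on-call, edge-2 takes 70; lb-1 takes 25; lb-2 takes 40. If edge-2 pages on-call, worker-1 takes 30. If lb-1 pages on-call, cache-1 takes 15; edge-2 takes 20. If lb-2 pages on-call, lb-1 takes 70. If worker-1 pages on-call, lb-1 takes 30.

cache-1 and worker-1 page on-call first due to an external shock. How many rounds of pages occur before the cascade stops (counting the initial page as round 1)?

Round 1 — cache-1, worker-1 page on-call (initial).
  edge-2: +70 → 70 ≥ 40
  lb-1: +25+30 → 55 < 90
  lb-2: +40 → 40 < 50
Round 2 — edge-2 pages on-call.
No further pages.

2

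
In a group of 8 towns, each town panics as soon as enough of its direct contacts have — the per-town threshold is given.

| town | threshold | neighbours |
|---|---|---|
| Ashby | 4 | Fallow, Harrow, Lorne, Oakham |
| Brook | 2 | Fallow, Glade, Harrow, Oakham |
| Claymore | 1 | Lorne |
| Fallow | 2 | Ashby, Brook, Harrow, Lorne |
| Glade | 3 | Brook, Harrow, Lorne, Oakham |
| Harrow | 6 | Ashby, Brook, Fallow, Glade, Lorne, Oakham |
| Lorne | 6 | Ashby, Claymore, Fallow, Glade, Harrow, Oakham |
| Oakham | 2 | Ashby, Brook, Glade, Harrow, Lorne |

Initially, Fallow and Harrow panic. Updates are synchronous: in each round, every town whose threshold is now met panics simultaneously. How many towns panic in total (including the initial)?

5

Round 1 — Fallow, Harrow panic (initial).
Round 2 — checking thresholds:
  Ashby: 2 of 4 neighbours < 4, below threshold.
  Brook: 2 of 4 neighbours ≥ 2, panics.
  Glade: 1 of 4 neighbours < 3, below threshold.
  Lorne: 2 of 6 neighbours < 6, below threshold.
  Oakham: 1 of 5 neighbours < 2, below threshold.
Round 3 — checking thresholds:
  Ashby: 2 of 4 neighbours < 4, below threshold.
  Glade: 2 of 4 neighbours < 3, below threshold.
  Lorne: 2 of 6 neighbours < 6, below threshold.
  Oakham: 2 of 5 neighbours ≥ 2, panics.
Round 4 — checking thresholds:
  Ashby: 3 of 4 neighbours < 4, below threshold.
  Glade: 3 of 4 neighbours ≥ 3, panics.
  Lorne: 3 of 6 neighbours < 6, below threshold.
Round 5 — no new panics; cascade stops.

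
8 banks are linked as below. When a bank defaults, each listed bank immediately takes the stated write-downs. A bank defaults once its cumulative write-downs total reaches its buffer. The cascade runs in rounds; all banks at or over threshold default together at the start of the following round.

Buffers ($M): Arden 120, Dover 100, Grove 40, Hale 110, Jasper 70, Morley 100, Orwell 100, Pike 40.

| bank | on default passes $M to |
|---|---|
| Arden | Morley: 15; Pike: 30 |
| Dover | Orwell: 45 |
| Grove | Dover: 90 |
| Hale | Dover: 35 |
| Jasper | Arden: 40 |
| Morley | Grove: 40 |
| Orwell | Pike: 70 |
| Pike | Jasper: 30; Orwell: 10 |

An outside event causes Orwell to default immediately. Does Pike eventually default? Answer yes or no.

yes

Round 1 — Orwell defaults (initial).
  Pike: +70 → 70 ≥ 40
Round 2 — Pike defaults.
  Jasper: +30 → 30 < 70
No further defaults.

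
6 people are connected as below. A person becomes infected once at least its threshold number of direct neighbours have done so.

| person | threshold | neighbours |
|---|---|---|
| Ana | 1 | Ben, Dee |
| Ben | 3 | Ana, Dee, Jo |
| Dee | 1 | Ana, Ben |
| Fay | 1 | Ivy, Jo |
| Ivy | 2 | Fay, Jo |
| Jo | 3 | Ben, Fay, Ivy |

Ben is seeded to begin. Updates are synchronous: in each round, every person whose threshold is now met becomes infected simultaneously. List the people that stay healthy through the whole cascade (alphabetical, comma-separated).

Round 1 — Ben becomes infected (initial).
Round 2 — checking thresholds:
  Ana: 1 of 2 neighbours ≥ 1, becomes infected.
  Dee: 1 of 2 neighbours ≥ 1, becomes infected.
  Jo: 1 of 3 neighbours < 3, not yet.
Round 3 — no new infections; cascade stops.

Fay, Ivy, Jo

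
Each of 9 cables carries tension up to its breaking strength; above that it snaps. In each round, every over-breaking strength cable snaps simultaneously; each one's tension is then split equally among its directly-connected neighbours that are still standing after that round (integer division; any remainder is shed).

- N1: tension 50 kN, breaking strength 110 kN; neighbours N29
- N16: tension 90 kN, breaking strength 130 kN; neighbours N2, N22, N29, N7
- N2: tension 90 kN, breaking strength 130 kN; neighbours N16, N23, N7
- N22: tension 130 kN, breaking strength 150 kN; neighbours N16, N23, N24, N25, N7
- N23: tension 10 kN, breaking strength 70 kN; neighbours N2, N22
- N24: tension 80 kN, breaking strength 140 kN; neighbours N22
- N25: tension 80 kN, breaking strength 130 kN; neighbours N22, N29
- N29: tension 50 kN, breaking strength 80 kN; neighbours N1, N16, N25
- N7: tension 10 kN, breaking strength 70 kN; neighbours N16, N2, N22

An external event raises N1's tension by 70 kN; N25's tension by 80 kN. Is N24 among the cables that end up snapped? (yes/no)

no

Round 1 — N1 at 120 > 110; N25 at 160 > 130. N1, N25 snap.
  N1 sheds 120 kN to N29: 120 each.
    N29: 50+120 = 170 > 80
  N25 sheds 160 kN to N22, N29: 80 each.
    N22: 130+80 = 210 > 150
    N29: 170+80 = 250 > 80
Round 2 — N22, N29 snap.
  N22 sheds 210 kN to N16, N23, N24, N7: 52 each (2 lost).
    N16: 90+52 = 142 > 130
    N23: 10+52 = 62 ≤ 70
    N24: 80+52 = 132 ≤ 140
    N7: 10+52 = 62 ≤ 70
  N29 sheds 250 kN to N16: 250 each.
    N16: 142+250 = 392 > 130
Round 3 — N16 snaps.
  N16 sheds 392 kN to N2, N7: 196 each.
    N2: 90+196 = 286 > 130
    N7: 62+196 = 258 > 70
Round 4 — N2, N7 snap.
  N2 sheds 286 kN to N23: 286 each.
    N23: 62+286 = 348 > 70
  N7 sheds 258 kN: no online neighbours, lost.
Round 5 — N23 snaps.
  N23 sheds 348 kN: no online neighbours, lost.
No further breaks.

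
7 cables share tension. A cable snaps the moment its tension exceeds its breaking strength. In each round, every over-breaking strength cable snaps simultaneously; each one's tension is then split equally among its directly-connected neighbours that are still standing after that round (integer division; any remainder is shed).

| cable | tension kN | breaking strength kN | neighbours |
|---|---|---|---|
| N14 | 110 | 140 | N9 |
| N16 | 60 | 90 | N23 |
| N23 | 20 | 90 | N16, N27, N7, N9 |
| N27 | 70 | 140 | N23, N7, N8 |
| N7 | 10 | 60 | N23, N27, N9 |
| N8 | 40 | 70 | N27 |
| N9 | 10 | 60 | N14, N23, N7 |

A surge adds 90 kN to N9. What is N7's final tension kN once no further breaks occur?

Round 1 — N9 at 100 > 60. N9 snaps.
  N9 sheds 100 kN to N14, N23, N7: 33 each (1 lost).
    N14: 110+33 = 143 > 140
    N23: 20+33 = 53 ≤ 90
    N7: 10+33 = 43 ≤ 60
Round 2 — N14 snaps.
  N14 sheds 143 kN: no online neighbours, lost.
No further breaks.

43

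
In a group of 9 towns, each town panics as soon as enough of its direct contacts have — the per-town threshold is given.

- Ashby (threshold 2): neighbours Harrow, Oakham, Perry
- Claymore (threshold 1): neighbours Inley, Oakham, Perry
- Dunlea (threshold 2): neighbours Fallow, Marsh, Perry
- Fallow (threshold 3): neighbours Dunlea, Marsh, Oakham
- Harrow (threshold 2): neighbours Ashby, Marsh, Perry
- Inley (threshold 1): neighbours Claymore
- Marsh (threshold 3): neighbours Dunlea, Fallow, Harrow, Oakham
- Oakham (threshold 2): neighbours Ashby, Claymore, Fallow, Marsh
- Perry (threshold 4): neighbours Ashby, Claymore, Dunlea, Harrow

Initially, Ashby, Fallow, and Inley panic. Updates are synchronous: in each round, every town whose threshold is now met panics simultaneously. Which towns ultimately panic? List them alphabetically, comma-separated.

Round 1 — Ashby, Fallow, Inley panic (initial).
Round 2 — checking thresholds:
  Claymore: 1 of 3 neighbours ≥ 1, panics.
  Dunlea: 1 of 3 neighbours < 2, holds.
  Harrow: 1 of 3 neighbours < 2, holds.
  Marsh: 1 of 4 neighbours < 3, holds.
  Oakham: 2 of 4 neighbours ≥ 2, panics.
  Perry: 1 of 4 neighbours < 4, holds.
Round 3 — no new panics; cascade stops.

Ashby, Claymore, Fallow, Inley, Oakham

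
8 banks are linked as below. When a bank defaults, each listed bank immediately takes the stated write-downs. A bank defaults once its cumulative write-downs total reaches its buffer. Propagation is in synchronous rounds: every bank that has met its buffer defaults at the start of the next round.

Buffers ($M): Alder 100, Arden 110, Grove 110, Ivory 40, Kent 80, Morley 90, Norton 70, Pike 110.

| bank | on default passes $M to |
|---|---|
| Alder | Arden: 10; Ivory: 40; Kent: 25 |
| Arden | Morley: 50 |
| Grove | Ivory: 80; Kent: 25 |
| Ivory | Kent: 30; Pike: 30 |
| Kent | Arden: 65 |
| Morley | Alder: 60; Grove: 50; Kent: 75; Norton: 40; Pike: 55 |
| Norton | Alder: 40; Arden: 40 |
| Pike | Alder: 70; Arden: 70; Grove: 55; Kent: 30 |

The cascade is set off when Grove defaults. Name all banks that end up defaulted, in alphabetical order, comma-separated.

Grove, Ivory

Round 1 — Grove defaults (initial).
  Ivory: +80 → 80 ≥ 40
  Kent: +25 → 25 < 80
Round 2 — Ivory defaults.
  Kent: +30 → 55 < 80
  Pike: +30 → 30 < 110
No further defaults.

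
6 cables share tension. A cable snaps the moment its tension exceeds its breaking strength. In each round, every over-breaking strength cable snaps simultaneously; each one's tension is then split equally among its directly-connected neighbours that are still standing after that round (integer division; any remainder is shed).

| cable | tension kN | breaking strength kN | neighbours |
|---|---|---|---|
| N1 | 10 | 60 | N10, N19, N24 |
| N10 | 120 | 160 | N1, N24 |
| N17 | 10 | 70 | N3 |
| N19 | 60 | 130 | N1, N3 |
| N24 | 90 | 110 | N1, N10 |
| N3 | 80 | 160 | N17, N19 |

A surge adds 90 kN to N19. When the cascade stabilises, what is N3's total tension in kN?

155

Round 1 — N19 at 150 > 130. N19 snaps.
  N19 sheds 150 kN to N1, N3: 75 each.
    N1: 10+75 = 85 > 60
    N3: 80+75 = 155 ≤ 160
Round 2 — N1 snaps.
  N1 sheds 85 kN to N10, N24: 42 each (1 lost).
    N10: 120+42 = 162 > 160
    N24: 90+42 = 132 > 110
Round 3 — N10, N24 snap.
  N10 sheds 162 kN: no online neighbours, lost.
  N24 sheds 132 kN: no online neighbours, lost.
No further breaks.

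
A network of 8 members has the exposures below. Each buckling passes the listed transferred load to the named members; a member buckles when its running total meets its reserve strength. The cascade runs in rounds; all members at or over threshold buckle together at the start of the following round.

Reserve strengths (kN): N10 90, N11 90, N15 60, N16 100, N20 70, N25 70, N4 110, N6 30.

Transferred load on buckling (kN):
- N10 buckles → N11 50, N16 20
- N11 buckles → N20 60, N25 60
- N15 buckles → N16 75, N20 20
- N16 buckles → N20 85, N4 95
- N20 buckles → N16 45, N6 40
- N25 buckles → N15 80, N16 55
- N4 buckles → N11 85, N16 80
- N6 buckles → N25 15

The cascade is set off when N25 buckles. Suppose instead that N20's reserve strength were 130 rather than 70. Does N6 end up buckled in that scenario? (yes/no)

no

With N20's reserve strength at 130:
Round 1 — N25 buckles (initial).
  N15: +80 → 80 ≥ 60
  N16: +55 → 55 < 100
Round 2 — N15 buckles.
  N16: +75 → 130 ≥ 100
  N20: +20 → 20 < 130
Round 3 — N16 buckles.
  N20: +85 → 105 < 130
  N4: +95 → 95 < 110
No further bucklings.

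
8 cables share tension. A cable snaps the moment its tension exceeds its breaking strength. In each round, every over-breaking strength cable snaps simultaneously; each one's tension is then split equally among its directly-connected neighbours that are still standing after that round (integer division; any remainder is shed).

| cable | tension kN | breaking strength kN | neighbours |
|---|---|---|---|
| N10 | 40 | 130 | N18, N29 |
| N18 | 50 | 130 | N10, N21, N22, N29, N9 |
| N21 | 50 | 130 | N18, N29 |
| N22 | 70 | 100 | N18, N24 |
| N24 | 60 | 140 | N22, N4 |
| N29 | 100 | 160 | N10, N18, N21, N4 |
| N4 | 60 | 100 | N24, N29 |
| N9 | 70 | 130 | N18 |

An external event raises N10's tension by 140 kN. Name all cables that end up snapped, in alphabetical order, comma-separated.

Round 1 — N10 at 180 > 130. N10 snaps.
  N10 sheds 180 kN to N18, N29: 90 each.
    N18: 50+90 = 140 > 130
    N29: 100+90 = 190 > 160
Round 2 — N18, N29 snap.
  N18 sheds 140 kN to N21, N22, N9: 46 each (2 lost).
    N21: 50+46 = 96 ≤ 130
    N22: 70+46 = 116 > 100
    N9: 70+46 = 116 ≤ 130
  N29 sheds 190 kN to N21, N4: 95 each.
    N21: 96+95 = 191 > 130
    N4: 60+95 = 155 > 100
Round 3 — N21, N22, N4 snap.
  N21 sheds 191 kN: no online neighbours, lost.
  N22 sheds 116 kN to N24: 116 each.
    N24: 60+116 = 176 > 140
  N4 sheds 155 kN to N24: 155 each.
    N24: 176+155 = 331 > 140
Round 4 — N24 snaps.
  N24 sheds 331 kN: no online neighbours, lost.
No further breaks.

N10, N18, N21, N22, N24, N29, N4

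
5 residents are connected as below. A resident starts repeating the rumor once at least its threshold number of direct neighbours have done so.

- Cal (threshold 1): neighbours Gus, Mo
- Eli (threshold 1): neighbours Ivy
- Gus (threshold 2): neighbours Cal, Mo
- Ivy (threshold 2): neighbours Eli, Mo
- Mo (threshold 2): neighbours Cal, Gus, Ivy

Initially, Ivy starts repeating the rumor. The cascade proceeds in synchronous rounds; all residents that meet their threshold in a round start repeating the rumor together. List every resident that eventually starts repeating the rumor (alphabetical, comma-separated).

Round 1 — Ivy starts repeating the rumor (initial).
Round 2 — checking thresholds:
  Eli: 1 of 1 neighbours ≥ 1, starts repeating the rumor.
  Mo: 1 of 3 neighbours < 2, below threshold.
Round 3 — no new spreads; cascade stops.

Eli, Ivy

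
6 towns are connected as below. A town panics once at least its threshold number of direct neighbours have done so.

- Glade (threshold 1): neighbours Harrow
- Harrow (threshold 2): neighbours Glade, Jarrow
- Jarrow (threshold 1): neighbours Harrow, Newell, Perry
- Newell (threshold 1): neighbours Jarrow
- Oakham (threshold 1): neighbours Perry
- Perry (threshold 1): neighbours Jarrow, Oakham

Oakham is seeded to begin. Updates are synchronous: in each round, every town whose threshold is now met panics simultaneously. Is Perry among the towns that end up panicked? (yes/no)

Round 1 — Oakham panics (initial).
Round 2 — checking thresholds:
  Perry: 1 of 2 neighbours ≥ 1, panics.
Round 3 — checking thresholds:
  Jarrow: 1 of 3 neighbours ≥ 1, panics.
Round 4 — checking thresholds:
  Harrow: 1 of 2 neighbours < 2, not yet.
  Newell: 1 of 1 neighbours ≥ 1, panics.
Round 5 — no new panics; cascade stops.

yes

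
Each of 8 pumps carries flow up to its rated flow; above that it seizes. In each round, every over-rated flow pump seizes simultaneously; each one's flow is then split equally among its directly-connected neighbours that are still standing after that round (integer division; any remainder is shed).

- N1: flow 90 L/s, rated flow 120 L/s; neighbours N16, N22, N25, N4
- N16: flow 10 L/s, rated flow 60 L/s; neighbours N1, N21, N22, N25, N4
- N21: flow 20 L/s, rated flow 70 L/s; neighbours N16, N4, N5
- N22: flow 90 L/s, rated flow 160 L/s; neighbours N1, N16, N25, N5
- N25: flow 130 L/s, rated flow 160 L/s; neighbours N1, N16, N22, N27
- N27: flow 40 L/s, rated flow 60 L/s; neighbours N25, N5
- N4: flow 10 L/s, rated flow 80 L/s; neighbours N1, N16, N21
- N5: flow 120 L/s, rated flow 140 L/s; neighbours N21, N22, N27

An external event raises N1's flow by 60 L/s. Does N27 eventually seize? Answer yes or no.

Round 1 — N1 at 150 > 120. N1 seizes.
  N1 sheds 150 L/s to N16, N22, N25, N4: 37 each (2 lost).
    N16: 10+37 = 47 ≤ 60
    N22: 90+37 = 127 ≤ 160
    N25: 130+37 = 167 > 160
    N4: 10+37 = 47 ≤ 80
Round 2 — N25 seizes.
  N25 sheds 167 L/s to N16, N22, N27: 55 each (2 lost).
    N16: 47+55 = 102 > 60
    N22: 127+55 = 182 > 160
    N27: 40+55 = 95 > 60
Round 3 — N16, N22, N27 seize.
  N16 sheds 102 L/s to N21, N4: 51 each.
    N21: 20+51 = 71 > 70
    N4: 47+51 = 98 > 80
  N22 sheds 182 L/s to N5: 182 each.
    N5: 120+182 = 302 > 140
  N27 sheds 95 L/s to N5: 95 each.
    N5: 302+95 = 397 > 140
Round 4 — N21, N4, N5 seize.
  N21 sheds 71 L/s: no online neighbours, lost.
  N4 sheds 98 L/s: no online neighbours, lost.
  N5 sheds 397 L/s: no online neighbours, lost.
No further seizures.

yes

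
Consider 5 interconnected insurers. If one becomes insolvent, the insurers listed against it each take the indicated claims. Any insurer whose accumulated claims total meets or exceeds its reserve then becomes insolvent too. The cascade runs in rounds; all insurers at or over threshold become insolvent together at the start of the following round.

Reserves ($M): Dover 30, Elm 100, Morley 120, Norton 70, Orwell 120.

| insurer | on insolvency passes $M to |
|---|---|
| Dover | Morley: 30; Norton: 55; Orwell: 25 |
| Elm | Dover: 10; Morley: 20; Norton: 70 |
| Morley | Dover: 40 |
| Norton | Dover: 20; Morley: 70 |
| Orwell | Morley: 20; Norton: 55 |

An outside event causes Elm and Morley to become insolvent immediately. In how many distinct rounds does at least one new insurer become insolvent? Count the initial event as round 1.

2

Round 1 — Elm, Morley become insolvent (initial).
  Dover: +10+40 → 50 ≥ 30
  Norton: +70 → 70 ≥ 70
Round 2 — Dover, Norton become insolvent.
  Orwell: +25 → 25 < 120
No further insolvencies.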